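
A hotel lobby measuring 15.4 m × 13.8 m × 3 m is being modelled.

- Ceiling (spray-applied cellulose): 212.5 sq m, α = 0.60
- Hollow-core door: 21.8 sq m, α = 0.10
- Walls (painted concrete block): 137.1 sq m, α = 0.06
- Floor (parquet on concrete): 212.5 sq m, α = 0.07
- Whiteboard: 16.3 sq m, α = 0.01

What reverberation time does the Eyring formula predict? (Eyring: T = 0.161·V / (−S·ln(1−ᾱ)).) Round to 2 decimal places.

0.58 sec

Total surface area S = 212.5 + 21.8 + 137.1 + 212.5 + 16.3 = 600.2 sq m.
Absorption A = 212.5·0.60 + 21.8·0.10 + 137.1·0.06 + 212.5·0.07 + 16.3·0.01 = 152.944 sabins.
ᾱ = 152.944 / 600.2 = 0.2548.
Eyring denominator: −S ln(1−ᾱ) = 176.520.
V = 15.4 × 13.8 × 3 = 637.56 m³.
T = 0.161·V/[−S·ln(1−ᾱ)] = 0.161·637.56/176.520 = 0.58 s.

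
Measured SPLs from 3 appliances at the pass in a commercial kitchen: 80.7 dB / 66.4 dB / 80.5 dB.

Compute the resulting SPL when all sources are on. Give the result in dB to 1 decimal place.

Σ 10^(Lᵢ/10) = 2.341e+08.
Combined level = 10 log₁₀(2.341e+08) = 83.7 dB.

83.7 dB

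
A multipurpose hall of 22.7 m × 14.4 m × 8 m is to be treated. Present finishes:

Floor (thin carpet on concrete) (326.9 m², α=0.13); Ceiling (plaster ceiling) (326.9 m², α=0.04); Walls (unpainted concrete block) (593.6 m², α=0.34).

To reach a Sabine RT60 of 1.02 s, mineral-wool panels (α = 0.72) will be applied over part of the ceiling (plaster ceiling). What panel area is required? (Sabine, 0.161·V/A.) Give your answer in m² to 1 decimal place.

228.5

Total absorption A₁ = 326.9×0.13 + 326.9×0.04 + 593.6×0.34
  = 42.497 + 13.076 + 201.824 = 257.397 m² sabins.
Required A₂ = 0.161·2615.04/1.02 = 412.766 sabins.
Absorption to add: 412.766 − 257.397 = 155.369 sabins.
Each m² of panel replacing the ceiling (plaster ceiling) adds (0.72 − 0.04) = 0.68 sabins.
Panel area = 155.369 / 0.68 = 228.5 m².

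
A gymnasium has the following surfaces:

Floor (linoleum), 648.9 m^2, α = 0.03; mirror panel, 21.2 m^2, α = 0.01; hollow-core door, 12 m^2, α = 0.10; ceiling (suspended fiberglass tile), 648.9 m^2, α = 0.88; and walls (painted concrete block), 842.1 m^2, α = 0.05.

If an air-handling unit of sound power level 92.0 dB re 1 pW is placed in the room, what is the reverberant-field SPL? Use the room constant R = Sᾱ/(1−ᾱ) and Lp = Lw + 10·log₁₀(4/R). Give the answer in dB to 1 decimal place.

A = 634.016 sabins; S = 2173.1 m^2.
ᾱ = 634.016/2173.1 = 0.2918; R = Sᾱ/(1−ᾱ) = 634.016/(1−0.2918) = 895.250 m^2.
Lp = Lw + 10 log₁₀(4/R) = 92.0 -23.50 = 68.5 dB.

68.5 dB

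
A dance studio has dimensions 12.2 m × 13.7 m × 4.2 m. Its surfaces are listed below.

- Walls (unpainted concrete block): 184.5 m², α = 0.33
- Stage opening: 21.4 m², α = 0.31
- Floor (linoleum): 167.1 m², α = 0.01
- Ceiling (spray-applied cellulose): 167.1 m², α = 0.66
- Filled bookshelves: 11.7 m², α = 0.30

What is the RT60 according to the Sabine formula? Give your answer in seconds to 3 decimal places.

Total absorption A = 184.5×0.33 + 21.4×0.31 + 167.1×0.01 + 167.1×0.66 + 11.7×0.30
  = 60.885 + 6.634 + 1.671 + 110.286 + 3.510 = 182.986 m² sabins.
V = 12.2·13.7·4.2 = 701.988 m³.
T = 0.161 V/A = 0.161·701.988/182.986 = 0.618 s.

0.618 s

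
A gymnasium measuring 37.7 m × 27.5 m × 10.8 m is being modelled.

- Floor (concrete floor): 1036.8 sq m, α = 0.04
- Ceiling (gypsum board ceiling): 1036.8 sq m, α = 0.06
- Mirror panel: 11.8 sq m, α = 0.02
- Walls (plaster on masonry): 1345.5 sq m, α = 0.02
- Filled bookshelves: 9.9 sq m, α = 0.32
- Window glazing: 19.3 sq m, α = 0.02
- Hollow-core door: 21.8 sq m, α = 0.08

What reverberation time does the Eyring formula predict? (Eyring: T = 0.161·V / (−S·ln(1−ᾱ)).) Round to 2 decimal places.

12.98 seconds

Total surface area S = 1036.8 + 1036.8 + 11.8 + 1345.5 + 9.9 + 19.3 + 21.8 = 3481.9 sq m.
Σ(Sᵢαᵢ) = 1036.8·0.04 + 1036.8·0.06 + 11.8·0.02 + 1345.5·0.02 + 9.9·0.32 + 19.3·0.02 + 21.8·0.08 = 136.124.
ᾱ = 136.124 / 3481.9 = 0.0391.
Eyring denominator: −S ln(1−ᾱ) = 138.875.
V = 37.7 × 27.5 × 10.8 = 11196.9 m³.
RT60 = 0.161 × 11196.9 / 138.875 = 12.98 s.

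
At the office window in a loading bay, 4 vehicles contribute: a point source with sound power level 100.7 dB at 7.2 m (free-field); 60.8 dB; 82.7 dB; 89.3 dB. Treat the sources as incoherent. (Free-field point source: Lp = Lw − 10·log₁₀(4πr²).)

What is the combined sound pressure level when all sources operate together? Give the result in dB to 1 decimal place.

90.2 dB

Source at 7.2 m: Lp = 100.7 − 10·log₁₀(4π·7.2²) = 100.7 − 10·log₁₀(651.441) = 72.6 dB.
Converting to relative power and adding: 10^(72.6/10) + 10^(60.8/10) + 10^(82.7/10) + 10^(89.3/10) = 1.057e+09.
Back to dB: 10·log₁₀ Σ = 90.2 dB.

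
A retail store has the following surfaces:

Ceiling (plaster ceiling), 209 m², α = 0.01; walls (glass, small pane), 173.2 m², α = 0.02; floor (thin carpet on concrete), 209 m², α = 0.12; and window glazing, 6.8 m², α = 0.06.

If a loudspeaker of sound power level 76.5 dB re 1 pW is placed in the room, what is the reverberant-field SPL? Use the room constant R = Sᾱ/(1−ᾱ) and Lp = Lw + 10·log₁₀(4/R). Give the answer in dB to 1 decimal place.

A = 31.042 sabins; S = 598.0 m².
ᾱ = 0.0519, so room constant R = A/(1−ᾱ) = 32.741 m².
Lp = 76.5 + 10·log₁₀(4/32.741) = 76.5 + (-9.13) = 67.4 dB.

67.4 dB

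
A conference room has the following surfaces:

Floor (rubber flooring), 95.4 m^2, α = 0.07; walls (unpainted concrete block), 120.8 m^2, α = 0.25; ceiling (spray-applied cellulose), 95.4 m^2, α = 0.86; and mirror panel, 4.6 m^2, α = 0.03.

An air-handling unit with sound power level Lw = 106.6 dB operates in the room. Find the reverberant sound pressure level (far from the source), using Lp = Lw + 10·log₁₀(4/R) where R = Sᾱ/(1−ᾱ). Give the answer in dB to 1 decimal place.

89.8 dB

A = 119.060 sabins; S = 316.2 m^2.
ᾱ = 119.060/316.2 = 0.3765; R = Sᾱ/(1−ᾱ) = 119.060/(1−0.3765) = 190.954 m^2.
Lp = 106.6 + 10·log₁₀(4/190.954) = 106.6 + (-16.79) = 89.8 dB.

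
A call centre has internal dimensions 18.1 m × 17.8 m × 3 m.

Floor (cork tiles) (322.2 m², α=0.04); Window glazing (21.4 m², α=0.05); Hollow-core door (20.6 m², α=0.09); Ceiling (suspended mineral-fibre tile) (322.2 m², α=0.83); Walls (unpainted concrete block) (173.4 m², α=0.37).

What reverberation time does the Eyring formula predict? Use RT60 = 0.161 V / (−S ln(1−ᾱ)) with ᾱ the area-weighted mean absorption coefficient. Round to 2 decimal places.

S = Σ Sᵢ = 859.8 m².
Absorption A = 322.2×0.04 + 21.4×0.05 + 20.6×0.09 + 322.2×0.83 + 173.4×0.37 = 347.396 sabins.
ᾱ = 347.396 / 859.8 = 0.4040.
−S·ln(1−ᾱ) = −859.8 × ln(1 − 0.4040) = 444.959.
V = 18.1 × 17.8 × 3 = 966.54 m³.
RT60 = 0.161 × 966.54 / 444.959 = 0.35 s.

0.35 sec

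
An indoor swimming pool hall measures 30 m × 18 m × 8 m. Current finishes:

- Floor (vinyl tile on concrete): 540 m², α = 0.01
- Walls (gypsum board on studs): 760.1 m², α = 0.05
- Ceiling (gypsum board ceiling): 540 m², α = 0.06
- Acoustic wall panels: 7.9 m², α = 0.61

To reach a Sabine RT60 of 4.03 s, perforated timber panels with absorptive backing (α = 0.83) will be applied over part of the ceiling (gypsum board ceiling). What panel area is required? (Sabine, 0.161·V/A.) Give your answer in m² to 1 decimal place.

Equivalent absorption area: A₁ = 540*0.01 + 760.1*0.05 + 540*0.06 + 7.9*0.61 = 80.624 m².
V = 4320 m³. Target absorption A₂ = 0.161 × 4320 / 4.03 = 172.586 sabins.
Absorption to add: 172.586 − 80.624 = 91.962 sabins.
Net gain per m²: Δα = 0.83 − 0.06 = 0.77.
Panel area = 91.962 / 0.77 = 119.4 m².

119.4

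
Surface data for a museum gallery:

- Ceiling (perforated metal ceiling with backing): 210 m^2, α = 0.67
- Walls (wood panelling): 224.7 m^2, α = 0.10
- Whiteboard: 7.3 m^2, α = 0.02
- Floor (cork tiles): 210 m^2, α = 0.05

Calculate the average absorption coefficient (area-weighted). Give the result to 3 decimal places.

0.267

Total surface area S = 652.0 m^2.
A = 210·0.67 + 224.7·0.10 + 7.3·0.02 + 210·0.05 = 173.816 sabins.
ᾱ = A/S = 0.267.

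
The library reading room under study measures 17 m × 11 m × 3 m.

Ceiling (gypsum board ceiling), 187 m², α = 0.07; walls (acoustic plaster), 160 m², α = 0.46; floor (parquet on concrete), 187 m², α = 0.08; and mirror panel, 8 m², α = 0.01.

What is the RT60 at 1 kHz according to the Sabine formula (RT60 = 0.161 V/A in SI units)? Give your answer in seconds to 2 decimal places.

0.89 seconds

Total absorption A = 187·0.07 + 160·0.46 + 187·0.08 + 8·0.01
  = 13.090 + 73.600 + 14.960 + 0.080 = 101.730 m² sabins.
Room volume: 561 m³.
RT60 = 0.161 · V / A = 0.161 × 561 / 101.730 = 0.89 s.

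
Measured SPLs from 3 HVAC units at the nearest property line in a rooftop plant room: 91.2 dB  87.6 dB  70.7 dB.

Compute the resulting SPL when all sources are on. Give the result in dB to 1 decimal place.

Sum in the linear (power) domain: Σ 10^(Lᵢ/10) = 10^(91.2/10) + 10^(87.6/10) + 10^(70.7/10) = 1.905e+09.
Combined level = 10 log₁₀(1.905e+09) = 92.8 dB.

92.8 dB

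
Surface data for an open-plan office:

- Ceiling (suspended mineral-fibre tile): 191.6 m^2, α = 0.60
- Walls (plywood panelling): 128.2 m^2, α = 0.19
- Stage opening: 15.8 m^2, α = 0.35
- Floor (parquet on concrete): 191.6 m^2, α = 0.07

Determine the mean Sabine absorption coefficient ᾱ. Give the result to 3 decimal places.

0.300

Total surface area S = 527.2 m^2.
A = 191.6·0.60 + 128.2·0.19 + 15.8·0.35 + 191.6·0.07 = 158.260 sabins.
ᾱ = A/S = 0.300.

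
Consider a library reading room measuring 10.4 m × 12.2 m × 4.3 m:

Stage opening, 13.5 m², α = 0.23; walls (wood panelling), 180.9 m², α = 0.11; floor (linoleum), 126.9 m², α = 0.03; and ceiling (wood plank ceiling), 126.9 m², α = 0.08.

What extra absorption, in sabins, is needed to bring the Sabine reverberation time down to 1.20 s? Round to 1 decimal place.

Equivalent absorption area: A₁ = 13.5*0.23 + 180.9*0.11 + 126.9*0.03 + 126.9*0.08 = 36.963 m².
For T = 1.20 s, need A₂ = 0.161·V/T = 0.161·545.584/1.20 = 73.199 sabins.
Additional absorption ΔA = 73.199 − 36.963 = 36.2 sabins.

36.2 sabins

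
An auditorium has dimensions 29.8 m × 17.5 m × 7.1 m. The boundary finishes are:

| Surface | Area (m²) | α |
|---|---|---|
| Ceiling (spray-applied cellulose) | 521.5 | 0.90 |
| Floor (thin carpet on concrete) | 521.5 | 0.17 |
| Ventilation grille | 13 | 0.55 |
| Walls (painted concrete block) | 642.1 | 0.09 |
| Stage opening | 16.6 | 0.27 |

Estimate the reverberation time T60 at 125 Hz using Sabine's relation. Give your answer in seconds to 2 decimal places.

0.95 seconds

Total absorption A = 521.5·0.90 + 521.5·0.17 + 13·0.55 + 642.1·0.09 + 16.6·0.27
  = 469.350 + 88.655 + 7.150 + 57.789 + 4.482 = 627.426 m² sabins.
Volume V = 29.8 × 17.5 × 7.1 = 3702.65 m³.
Sabine: RT60 = 0.161 × 3702.65 / 627.426 = 0.95 s.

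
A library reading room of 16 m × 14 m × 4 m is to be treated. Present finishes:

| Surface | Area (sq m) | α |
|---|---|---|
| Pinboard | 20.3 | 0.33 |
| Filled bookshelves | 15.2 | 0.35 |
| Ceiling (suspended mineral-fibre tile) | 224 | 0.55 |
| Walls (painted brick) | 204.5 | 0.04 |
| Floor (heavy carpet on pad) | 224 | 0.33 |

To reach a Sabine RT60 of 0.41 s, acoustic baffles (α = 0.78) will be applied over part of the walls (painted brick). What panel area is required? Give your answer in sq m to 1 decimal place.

181.8

A₁ = Σ Sᵢαᵢ = 20.3×0.33 + 15.2×0.35 + 224×0.55 + 204.5×0.04 + 224×0.33 = 217.319 sabins.
V = 896 m³. Target absorption A₂ = 0.161 × 896 / 0.41 = 351.844 sabins.
Absorption to add: 351.844 − 217.319 = 134.525 sabins.
Each sq m of panel replacing the walls (painted brick) adds (0.78 − 0.04) = 0.74 sabins.
Panel area = 134.525 / 0.74 = 181.8 sq m.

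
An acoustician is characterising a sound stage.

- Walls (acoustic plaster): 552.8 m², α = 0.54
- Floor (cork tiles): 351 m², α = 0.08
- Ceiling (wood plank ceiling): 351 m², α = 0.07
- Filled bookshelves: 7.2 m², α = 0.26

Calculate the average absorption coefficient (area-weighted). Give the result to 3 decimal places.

0.280

Total surface area S = 1262.0 m².
Σ(Sᵢαᵢ) = 552.8×0.54 + 351×0.08 + 351×0.07 + 7.2×0.26 = 353.034.
ᾱ = 353.034 / 1262.0 = 0.280.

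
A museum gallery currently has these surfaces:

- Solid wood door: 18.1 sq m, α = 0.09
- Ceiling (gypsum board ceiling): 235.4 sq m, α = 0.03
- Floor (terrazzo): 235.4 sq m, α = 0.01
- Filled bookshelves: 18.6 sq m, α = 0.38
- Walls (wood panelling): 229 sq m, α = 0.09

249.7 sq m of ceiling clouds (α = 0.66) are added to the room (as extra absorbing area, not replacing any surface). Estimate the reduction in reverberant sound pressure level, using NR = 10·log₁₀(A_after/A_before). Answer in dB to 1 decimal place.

A_before = Σ Sᵢαᵢ = 18.1×0.09 + 235.4×0.03 + 235.4×0.01 + 18.6×0.38 + 229×0.09 = 38.723 sabins.
Added absorption = 249.7 × 0.66 = 164.802 sabins.
A_after = 38.723 + 164.802 = 203.525 sabins.
NR = 10·log₁₀(203.525/38.723) = 7.2 dB.

7.2 dB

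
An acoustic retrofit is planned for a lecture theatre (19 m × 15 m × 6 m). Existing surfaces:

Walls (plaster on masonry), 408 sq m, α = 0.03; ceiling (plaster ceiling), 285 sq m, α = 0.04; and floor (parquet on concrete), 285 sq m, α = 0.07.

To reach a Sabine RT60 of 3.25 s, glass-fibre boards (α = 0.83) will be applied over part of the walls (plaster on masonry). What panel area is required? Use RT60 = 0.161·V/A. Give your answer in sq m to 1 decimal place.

Summing Sᵢαᵢ: 12.240 + 11.400 + 19.950 → A₁ = 43.590 sabins.
Required A₂ = 0.161·1710/3.25 = 84.711 sabins.
Absorption to add: 84.711 − 43.590 = 41.121 sabins.
Net gain per sq m: Δα = 0.83 − 0.03 = 0.80.
Area = ΔA/Δα = 41.121/0.80 = 51.4 sq m.

51.4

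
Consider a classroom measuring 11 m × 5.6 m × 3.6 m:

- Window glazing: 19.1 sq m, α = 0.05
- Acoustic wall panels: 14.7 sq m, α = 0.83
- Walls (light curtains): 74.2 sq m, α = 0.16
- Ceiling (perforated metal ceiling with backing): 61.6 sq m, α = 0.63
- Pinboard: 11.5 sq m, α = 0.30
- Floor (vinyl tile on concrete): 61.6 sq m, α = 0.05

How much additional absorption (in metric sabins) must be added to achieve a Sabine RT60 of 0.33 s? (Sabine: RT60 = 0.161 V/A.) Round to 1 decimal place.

37.8 sabins

Total absorption A₁ = 19.1×0.05 + 14.7×0.83 + 74.2×0.16 + 61.6×0.63 + 11.5×0.30 + 61.6×0.05
  = 0.955 + 12.201 + 11.872 + 38.808 + 3.450 + 3.080 = 70.366 sq m sabins.
V = 221.76 m³. Required absorption A₂ = 0.161 × 221.76 / 0.33 = 108.192 sabins.
ΔA = A₂ − A₁ = 108.192 − 70.366 = 37.8 sabins.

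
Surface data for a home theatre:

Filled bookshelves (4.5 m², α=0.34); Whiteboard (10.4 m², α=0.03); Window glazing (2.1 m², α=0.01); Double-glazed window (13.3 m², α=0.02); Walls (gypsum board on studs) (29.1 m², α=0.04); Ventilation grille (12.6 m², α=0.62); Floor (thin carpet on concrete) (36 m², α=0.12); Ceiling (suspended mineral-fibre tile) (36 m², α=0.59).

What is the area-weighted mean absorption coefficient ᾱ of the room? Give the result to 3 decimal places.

0.255

S = Σ Sᵢ = 4.5 + 10.4 + 2.1 + 13.3 + 29.1 + 12.6 + 36 + 36 = 144.0 m².
Weighted sum Σ Sα = 36.665.
ᾱ = A/S = 0.255.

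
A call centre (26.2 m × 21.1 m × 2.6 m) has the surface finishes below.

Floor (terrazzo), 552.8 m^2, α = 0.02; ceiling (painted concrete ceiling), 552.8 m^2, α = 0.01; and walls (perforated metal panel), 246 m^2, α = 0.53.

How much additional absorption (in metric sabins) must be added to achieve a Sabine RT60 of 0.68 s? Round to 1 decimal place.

Summing Sᵢαᵢ: 11.056 + 5.528 + 130.380 → A₁ = 146.964 sabins.
Target A₂ = 0.161·1437.332/0.68 = 340.309 sabins (V = 1437.332 m³).
Shortfall: 340.309 − 146.964 = 193.3 sabins.

193.3 sabins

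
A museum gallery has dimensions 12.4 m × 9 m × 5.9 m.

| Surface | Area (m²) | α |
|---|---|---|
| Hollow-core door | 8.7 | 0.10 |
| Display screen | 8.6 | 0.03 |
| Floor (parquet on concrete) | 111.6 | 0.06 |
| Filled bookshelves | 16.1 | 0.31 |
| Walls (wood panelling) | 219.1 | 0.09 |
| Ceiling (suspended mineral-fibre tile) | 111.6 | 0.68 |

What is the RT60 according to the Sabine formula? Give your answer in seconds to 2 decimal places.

Total absorption A = 8.7*0.10 + 8.6*0.03 + 111.6*0.06 + 16.1*0.31 + 219.1*0.09 + 111.6*0.68
  = 0.870 + 0.258 + 6.696 + 4.991 + 19.719 + 75.888 = 108.422 m² sabins.
V = 12.4·9·5.9 = 658.44 m³.
RT60 = 0.161 · V / A = 0.161 × 658.44 / 108.422 = 0.98 s.

0.98 s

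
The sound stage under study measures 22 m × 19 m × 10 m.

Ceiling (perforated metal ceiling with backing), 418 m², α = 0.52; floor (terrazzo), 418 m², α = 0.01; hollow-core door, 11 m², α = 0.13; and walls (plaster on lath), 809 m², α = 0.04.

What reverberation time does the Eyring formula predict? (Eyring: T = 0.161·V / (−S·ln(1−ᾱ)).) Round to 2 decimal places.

2.43 s

S = Σ Sᵢ = 1656.0 m².
Absorption A = 418×0.52 + 418×0.01 + 11×0.13 + 809×0.04 = 255.330 sabins.
Mean coefficient ᾱ = A/S = 0.1542.
−S·ln(1−ᾱ) = −1656.0 × ln(1 − 0.1542) = 277.334.
V = 22 × 19 × 10 = 4180 m³.
RT60 = 0.161 × 4180 / 277.334 = 2.43 s.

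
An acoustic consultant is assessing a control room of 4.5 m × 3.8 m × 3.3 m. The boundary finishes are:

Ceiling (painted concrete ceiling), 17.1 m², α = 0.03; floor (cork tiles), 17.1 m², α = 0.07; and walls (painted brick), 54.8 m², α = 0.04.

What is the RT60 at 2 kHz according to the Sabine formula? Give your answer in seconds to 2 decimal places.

Total absorption A = 17.1×0.03 + 17.1×0.07 + 54.8×0.04
  = 0.513 + 1.197 + 2.192 = 3.902 m² sabins.
Room volume: 56.43 m³.
Sabine: RT60 = 0.161 × 56.43 / 3.902 = 2.33 s.

2.33 sec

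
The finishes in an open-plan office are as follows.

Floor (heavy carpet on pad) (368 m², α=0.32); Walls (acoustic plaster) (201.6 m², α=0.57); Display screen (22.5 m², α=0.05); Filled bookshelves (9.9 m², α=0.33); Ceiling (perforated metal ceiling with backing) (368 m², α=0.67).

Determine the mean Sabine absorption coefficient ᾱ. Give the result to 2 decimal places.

Total surface area S = 970.0 m².
Σ(Sᵢαᵢ) = 368·0.32 + 201.6·0.57 + 22.5·0.05 + 9.9·0.33 + 368·0.67 = 483.624.
ᾱ = 483.624 / 970.0 = 0.50.

0.50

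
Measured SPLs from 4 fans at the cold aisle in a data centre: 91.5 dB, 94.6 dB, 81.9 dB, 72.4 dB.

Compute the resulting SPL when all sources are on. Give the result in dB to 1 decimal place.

Converting to relative power and adding: 10^(91.5/10) + 10^(94.6/10) + 10^(81.9/10) + 10^(72.4/10) = 4.469e+09.
Combined level = 10 log₁₀(4.469e+09) = 96.5 dB.

96.5 dB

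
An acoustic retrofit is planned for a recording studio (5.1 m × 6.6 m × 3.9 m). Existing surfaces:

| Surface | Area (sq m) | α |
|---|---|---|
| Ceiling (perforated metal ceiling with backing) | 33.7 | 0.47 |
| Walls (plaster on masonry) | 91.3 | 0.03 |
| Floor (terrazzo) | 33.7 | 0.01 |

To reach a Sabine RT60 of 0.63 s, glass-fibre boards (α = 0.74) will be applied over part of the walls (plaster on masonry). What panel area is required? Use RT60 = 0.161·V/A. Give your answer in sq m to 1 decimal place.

Total absorption A₁ = 33.7·0.47 + 91.3·0.03 + 33.7·0.01
  = 15.839 + 2.739 + 0.337 = 18.915 sq m sabins.
V = 131.274 m³. Target absorption A₂ = 0.161 × 131.274 / 0.63 = 33.548 sabins.
Absorption to add: 33.548 − 18.915 = 14.633 sabins.
Each sq m of panel replacing the walls (plaster on masonry) adds (0.74 − 0.03) = 0.71 sabins.
Area = ΔA/Δα = 14.633/0.71 = 20.6 sq m.

20.6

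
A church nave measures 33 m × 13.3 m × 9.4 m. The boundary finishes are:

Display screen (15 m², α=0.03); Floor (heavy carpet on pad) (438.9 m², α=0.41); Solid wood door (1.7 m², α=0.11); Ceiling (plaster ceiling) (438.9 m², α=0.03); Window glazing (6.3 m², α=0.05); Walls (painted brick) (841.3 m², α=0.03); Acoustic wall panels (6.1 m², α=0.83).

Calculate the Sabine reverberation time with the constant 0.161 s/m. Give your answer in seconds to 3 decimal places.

2.960 sec

Total absorption A = 15*0.03 + 438.9*0.41 + 1.7*0.11 + 438.9*0.03 + 6.3*0.05 + 841.3*0.03 + 6.1*0.83
  = 0.450 + 179.949 + 0.187 + 13.167 + 0.315 + 25.239 + 5.063 = 224.370 m² sabins.
Volume V = 33 × 13.3 × 9.4 = 4125.66 m³.
T = 0.161 V/A = 0.161·4125.66/224.370 = 2.960 s.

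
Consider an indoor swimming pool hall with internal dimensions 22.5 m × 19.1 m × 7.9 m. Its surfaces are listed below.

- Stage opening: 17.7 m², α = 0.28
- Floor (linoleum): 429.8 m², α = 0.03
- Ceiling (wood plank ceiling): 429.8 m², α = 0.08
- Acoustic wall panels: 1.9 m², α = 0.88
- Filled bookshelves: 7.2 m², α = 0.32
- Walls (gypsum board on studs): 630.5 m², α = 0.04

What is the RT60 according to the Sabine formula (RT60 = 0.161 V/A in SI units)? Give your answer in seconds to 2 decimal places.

6.71 seconds

Total absorption A = 17.7·0.28 + 429.8·0.03 + 429.8·0.08 + 1.9·0.88 + 7.2·0.32 + 630.5·0.04
  = 4.956 + 12.894 + 34.384 + 1.672 + 2.304 + 25.220 = 81.430 m² sabins.
Room volume: 3395.025 m³.
Sabine: RT60 = 0.161 × 3395.025 / 81.430 = 6.71 s.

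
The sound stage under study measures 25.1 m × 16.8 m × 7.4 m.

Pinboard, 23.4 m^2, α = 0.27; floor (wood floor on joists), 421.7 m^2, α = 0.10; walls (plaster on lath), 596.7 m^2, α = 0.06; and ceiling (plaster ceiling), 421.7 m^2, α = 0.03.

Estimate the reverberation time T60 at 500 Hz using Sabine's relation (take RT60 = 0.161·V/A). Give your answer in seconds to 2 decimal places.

Equivalent absorption area: A = 23.4*0.27 + 421.7*0.10 + 596.7*0.06 + 421.7*0.03 = 96.941 m^2.
Room volume: 3120.432 m³.
RT60 = 0.161 · V / A = 0.161 × 3120.432 / 96.941 = 5.18 s.

5.18 sec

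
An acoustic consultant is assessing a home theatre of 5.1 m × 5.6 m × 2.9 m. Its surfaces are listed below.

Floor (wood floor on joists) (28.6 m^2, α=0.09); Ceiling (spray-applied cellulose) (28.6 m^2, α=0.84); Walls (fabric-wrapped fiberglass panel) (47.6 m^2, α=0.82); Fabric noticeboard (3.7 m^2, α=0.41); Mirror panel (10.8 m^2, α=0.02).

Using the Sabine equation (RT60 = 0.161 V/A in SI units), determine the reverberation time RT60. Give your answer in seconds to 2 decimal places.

0.20 sec

Summing Sᵢαᵢ: 2.574 + 24.024 + 39.032 + 1.517 + 0.216 → A = 67.363 sabins.
V = 5.1·5.6·2.9 = 82.824 m³.
Sabine: RT60 = 0.161 × 82.824 / 67.363 = 0.20 s.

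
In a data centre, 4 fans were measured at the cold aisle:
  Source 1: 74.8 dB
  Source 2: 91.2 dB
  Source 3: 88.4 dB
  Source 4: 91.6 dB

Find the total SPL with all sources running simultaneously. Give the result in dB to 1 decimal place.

95.4 dB

Converting to relative power and adding: 10^(74.8/10) + 10^(91.2/10) + 10^(88.4/10) + 10^(91.6/10) = 3.486e+09.
Back to dB: 10·log₁₀ Σ = 95.4 dB.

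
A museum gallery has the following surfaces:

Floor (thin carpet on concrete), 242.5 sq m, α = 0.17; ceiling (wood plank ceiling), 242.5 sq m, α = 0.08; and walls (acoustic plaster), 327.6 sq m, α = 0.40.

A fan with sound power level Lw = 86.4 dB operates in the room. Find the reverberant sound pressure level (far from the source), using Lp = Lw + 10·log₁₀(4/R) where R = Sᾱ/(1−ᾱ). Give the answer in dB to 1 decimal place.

Σ(Sᵢαᵢ) = 242.5·0.17 + 242.5·0.08 + 327.6·0.40 = 191.665; total area S = 812.6 sq m.
ᾱ = 191.665/812.6 = 0.2359; R = Sᾱ/(1−ᾱ) = 191.665/(1−0.2359) = 250.838 sq m.
Lp = Lw + 10 log₁₀(4/R) = 86.4 -17.97 = 68.4 dB.

68.4 dB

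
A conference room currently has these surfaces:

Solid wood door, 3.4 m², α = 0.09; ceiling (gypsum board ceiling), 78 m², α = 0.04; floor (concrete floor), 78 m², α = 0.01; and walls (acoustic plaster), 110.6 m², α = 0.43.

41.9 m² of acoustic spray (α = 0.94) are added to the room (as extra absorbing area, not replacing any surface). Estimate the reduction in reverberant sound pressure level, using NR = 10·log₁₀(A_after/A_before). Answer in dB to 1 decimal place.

Total absorption A_before = 3.4·0.09 + 78·0.04 + 78·0.01 + 110.6·0.43
  = 0.306 + 3.120 + 0.780 + 47.558 = 51.764 m² sabins.
Treatment contributes 41.9·0.94 = 39.386 sabins.
New total A_after = 91.150 sabins.
NR = 10·log₁₀(91.150/51.764) = 2.5 dB.

2.5 dB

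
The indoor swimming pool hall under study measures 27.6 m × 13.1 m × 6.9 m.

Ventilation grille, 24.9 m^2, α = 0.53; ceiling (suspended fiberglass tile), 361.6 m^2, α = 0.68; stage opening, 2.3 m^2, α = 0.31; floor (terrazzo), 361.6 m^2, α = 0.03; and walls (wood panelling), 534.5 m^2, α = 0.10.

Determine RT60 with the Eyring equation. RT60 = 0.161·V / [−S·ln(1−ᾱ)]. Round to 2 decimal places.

1.08 s

S = Σ Sᵢ = 1284.9 m^2.
Absorption A = 24.9×0.53 + 361.6×0.68 + 2.3×0.31 + 361.6×0.03 + 534.5×0.10 = 324.096 sabins.
Mean coefficient ᾱ = A/S = 0.2522.
−S·ln(1−ᾱ) = −1284.9 × ln(1 − 0.2522) = 373.417.
V = 27.6 × 13.1 × 6.9 = 2494.764 m³.
T = 0.161·V/[−S·ln(1−ᾱ)] = 0.161·2494.764/373.417 = 1.08 s.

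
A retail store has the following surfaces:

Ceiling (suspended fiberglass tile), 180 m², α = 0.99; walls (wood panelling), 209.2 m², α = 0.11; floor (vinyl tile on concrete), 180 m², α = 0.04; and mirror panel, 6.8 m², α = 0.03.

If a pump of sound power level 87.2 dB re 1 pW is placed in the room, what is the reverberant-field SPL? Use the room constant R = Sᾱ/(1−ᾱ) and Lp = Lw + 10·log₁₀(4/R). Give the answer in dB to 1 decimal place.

68.1 dB

A = 208.616 sabins; S = 576.0 m².
ᾱ = 208.616/576.0 = 0.3622; R = Sᾱ/(1−ᾱ) = 208.616/(1−0.3622) = 327.087 m².
Lp = Lw + 10 log₁₀(4/R) = 87.2 -19.13 = 68.1 dB.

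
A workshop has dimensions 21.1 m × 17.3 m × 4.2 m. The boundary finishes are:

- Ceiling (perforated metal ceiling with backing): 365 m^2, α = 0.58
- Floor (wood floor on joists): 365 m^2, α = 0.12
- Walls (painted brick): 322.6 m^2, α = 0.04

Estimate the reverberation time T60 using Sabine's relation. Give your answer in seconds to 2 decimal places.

0.92 seconds

Summing Sᵢαᵢ: 211.700 + 43.800 + 12.904 → A = 268.404 sabins.
Volume V = 21.1 × 17.3 × 4.2 = 1533.126 m³.
RT60 = 0.161 · V / A = 0.161 × 1533.126 / 268.404 = 0.92 s.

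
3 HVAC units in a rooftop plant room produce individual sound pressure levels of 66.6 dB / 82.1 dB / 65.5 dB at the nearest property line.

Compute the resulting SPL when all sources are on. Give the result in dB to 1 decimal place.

Sum in the linear (power) domain: Σ 10^(Lᵢ/10) = 10^(66.6/10) + 10^(82.1/10) + 10^(65.5/10) = 1.703e+08.
L_total = 10·log₁₀(1.703e+08) = 82.3 dB.

82.3 dB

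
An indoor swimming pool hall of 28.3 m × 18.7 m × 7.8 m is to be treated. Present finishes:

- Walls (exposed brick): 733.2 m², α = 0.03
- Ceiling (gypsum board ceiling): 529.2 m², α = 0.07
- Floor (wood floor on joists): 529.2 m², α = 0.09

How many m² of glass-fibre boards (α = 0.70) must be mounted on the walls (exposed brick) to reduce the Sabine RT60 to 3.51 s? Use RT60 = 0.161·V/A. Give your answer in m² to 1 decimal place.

123.4

Equivalent absorption area: A₁ = 733.2·0.03 + 529.2·0.07 + 529.2·0.09 = 106.668 m².
V = 4127.838 m³. Target absorption A₂ = 0.161 × 4127.838 / 3.51 = 189.340 sabins.
Absorption to add: 189.340 − 106.668 = 82.672 sabins.
Net gain per m²: Δα = 0.70 − 0.03 = 0.67.
Panel area = 82.672 / 0.67 = 123.4 m².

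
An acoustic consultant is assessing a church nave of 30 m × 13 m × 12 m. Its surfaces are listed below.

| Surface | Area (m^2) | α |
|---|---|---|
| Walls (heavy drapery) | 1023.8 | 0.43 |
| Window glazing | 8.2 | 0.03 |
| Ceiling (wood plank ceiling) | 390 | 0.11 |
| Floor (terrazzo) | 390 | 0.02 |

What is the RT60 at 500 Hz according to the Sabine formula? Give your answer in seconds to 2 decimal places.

1.53 seconds

Equivalent absorption area: A = 1023.8*0.43 + 8.2*0.03 + 390*0.11 + 390*0.02 = 491.180 m^2.
V = 30·13·12 = 4680 m³.
T = 0.161 V/A = 0.161·4680/491.180 = 1.53 s.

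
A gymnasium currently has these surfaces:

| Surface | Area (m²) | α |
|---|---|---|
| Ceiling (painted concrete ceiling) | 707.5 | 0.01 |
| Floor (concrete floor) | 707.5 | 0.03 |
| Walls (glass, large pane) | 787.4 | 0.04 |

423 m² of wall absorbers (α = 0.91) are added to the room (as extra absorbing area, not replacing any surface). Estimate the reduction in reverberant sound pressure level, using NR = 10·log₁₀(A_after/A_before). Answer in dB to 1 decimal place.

Total absorption A_before = 707.5×0.01 + 707.5×0.03 + 787.4×0.04
  = 7.075 + 21.225 + 31.496 = 59.796 m² sabins.
Added absorption = 423 × 0.91 = 384.930 sabins.
New total A_after = 444.726 sabins.
NR = 10·log₁₀(444.726/59.796) = 8.7 dB.

8.7 dB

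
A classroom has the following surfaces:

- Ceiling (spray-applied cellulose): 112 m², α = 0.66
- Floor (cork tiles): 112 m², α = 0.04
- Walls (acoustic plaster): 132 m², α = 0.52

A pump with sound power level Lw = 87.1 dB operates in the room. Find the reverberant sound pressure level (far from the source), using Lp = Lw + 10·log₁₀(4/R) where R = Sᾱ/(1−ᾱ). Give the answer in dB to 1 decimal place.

69.1 dB

Σ(Sᵢαᵢ) = 112·0.66 + 112·0.04 + 132·0.52 = 147.040; total area S = 356.0 m².
ᾱ = 0.4130, so room constant R = A/(1−ᾱ) = 250.494 m².
Lp = 87.1 + 10·log₁₀(4/250.494) = 87.1 + (-17.97) = 69.1 dB.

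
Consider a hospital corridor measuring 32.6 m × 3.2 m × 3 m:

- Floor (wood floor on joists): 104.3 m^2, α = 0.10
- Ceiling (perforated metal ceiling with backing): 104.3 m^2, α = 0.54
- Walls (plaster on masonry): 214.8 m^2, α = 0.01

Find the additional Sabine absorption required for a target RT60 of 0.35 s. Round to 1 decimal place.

75.1 sabins

Summing Sᵢαᵢ: 10.430 + 56.322 + 2.148 → A₁ = 68.900 sabins.
Target A₂ = 0.161·312.96/0.35 = 143.962 sabins (V = 312.96 m³).
ΔA = A₂ − A₁ = 143.962 − 68.900 = 75.1 sabins.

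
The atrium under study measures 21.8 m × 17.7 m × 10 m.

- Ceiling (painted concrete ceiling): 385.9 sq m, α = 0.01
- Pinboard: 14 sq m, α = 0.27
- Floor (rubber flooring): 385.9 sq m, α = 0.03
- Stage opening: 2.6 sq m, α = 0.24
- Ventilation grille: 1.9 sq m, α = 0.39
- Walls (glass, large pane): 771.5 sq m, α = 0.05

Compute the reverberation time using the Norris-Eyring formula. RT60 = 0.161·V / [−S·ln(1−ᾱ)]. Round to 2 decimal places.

10.30 s

Total surface area S = 385.9 + 14 + 385.9 + 2.6 + 1.9 + 771.5 = 1561.8 sq m.
Absorption A = 385.9×0.01 + 14×0.27 + 385.9×0.03 + 2.6×0.24 + 1.9×0.39 + 771.5×0.05 = 59.156 sabins.
Mean coefficient ᾱ = A/S = 0.0379.
Eyring denominator: −S ln(1−ᾱ) = 60.343.
V = 21.8 × 17.7 × 10 = 3858.6 m³.
RT60 = 0.161 × 3858.6 / 60.343 = 10.30 s.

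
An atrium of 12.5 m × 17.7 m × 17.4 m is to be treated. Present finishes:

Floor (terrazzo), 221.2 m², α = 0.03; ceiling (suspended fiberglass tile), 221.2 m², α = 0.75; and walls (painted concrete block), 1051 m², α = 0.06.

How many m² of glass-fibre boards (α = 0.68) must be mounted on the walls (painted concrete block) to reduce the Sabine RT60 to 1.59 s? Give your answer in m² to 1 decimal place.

248.7

Total absorption A₁ = 221.2*0.03 + 221.2*0.75 + 1051*0.06
  = 6.636 + 165.900 + 63.060 = 235.596 m² sabins.
V = 3849.75 m³. Target absorption A₂ = 0.161 × 3849.75 / 1.59 = 389.817 sabins.
ΔA needed = 389.817 − 235.596 = 154.221 sabins.
Each m² of panel replacing the walls (painted concrete block) adds (0.68 − 0.06) = 0.62 sabins.
Panel area = 154.221 / 0.62 = 248.7 m².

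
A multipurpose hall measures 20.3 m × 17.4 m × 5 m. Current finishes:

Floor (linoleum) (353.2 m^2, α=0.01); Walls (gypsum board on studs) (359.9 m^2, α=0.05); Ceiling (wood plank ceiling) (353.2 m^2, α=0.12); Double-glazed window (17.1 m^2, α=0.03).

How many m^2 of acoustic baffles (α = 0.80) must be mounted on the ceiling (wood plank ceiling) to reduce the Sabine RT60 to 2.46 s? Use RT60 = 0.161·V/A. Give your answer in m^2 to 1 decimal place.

75.2

Summing Sᵢαᵢ: 3.532 + 17.995 + 42.384 + 0.513 → A₁ = 64.424 sabins.
Required A₂ = 0.161·1766.1/2.46 = 115.586 sabins.
Absorption to add: 115.586 − 64.424 = 51.162 sabins.
Net gain per m^2: Δα = 0.80 − 0.12 = 0.68.
Area = ΔA/Δα = 51.162/0.68 = 75.2 m^2.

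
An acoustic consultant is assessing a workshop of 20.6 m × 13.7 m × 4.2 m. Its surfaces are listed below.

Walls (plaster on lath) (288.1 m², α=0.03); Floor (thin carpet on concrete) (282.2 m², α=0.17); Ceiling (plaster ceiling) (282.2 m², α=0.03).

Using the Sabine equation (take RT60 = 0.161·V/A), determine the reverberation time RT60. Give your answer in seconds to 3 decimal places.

Summing Sᵢαᵢ: 8.643 + 47.974 + 8.466 → A = 65.083 sabins.
Volume V = 20.6 × 13.7 × 4.2 = 1185.324 m³.
T = 0.161 V/A = 0.161·1185.324/65.083 = 2.932 s.

2.932 seconds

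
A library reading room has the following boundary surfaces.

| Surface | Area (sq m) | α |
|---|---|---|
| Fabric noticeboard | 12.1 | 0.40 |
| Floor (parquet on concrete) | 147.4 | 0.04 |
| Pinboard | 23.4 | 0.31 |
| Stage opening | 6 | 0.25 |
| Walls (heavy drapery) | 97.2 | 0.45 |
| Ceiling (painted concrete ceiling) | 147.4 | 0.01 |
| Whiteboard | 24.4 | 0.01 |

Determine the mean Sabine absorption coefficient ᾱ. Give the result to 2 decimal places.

0.14

S = Σ Sᵢ = 12.1 + 147.4 + 23.4 + 6 + 97.2 + 147.4 + 24.4 = 457.9 sq m.
Σ(Sᵢαᵢ) = 12.1·0.40 + 147.4·0.04 + 23.4·0.31 + 6·0.25 + 97.2·0.45 + 147.4·0.01 + 24.4·0.01 = 64.948.
ᾱ = 64.948 / 457.9 = 0.14.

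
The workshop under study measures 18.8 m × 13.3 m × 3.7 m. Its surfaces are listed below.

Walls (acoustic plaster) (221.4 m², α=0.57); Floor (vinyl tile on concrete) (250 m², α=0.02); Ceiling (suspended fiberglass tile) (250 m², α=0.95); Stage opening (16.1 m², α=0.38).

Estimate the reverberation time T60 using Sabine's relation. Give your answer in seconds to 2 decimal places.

0.40 sec

Equivalent absorption area: A = 221.4·0.57 + 250·0.02 + 250·0.95 + 16.1·0.38 = 374.816 m².
Volume V = 18.8 × 13.3 × 3.7 = 925.148 m³.
Sabine: RT60 = 0.161 × 925.148 / 374.816 = 0.40 s.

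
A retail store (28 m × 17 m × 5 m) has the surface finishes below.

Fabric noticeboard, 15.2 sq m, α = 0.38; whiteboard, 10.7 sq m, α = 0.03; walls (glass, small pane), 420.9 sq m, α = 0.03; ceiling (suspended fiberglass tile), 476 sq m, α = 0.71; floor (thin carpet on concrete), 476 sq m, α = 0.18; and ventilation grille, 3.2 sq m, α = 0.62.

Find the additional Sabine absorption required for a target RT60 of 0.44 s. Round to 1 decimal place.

426.5 sabins

A₁ = Σ Sᵢαᵢ = 15.2*0.38 + 10.7*0.03 + 420.9*0.03 + 476*0.71 + 476*0.18 + 3.2*0.62 = 444.348 sabins.
Target A₂ = 0.161·2380/0.44 = 870.864 sabins (V = 2380 m³).
Shortfall: 870.864 − 444.348 = 426.5 sabins.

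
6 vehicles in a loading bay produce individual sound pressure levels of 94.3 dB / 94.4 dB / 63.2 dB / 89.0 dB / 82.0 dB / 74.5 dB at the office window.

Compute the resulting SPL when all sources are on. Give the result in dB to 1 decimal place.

98.1 dB

Sum in the linear (power) domain: Σ 10^(Lᵢ/10) = 10^(94.3/10) + 10^(94.4/10) + 10^(63.2/10) + 10^(89.0/10) + 10^(82.0/10) + 10^(74.5/10) = 6.429e+09.
Combined level = 10 log₁₀(6.429e+09) = 98.1 dB.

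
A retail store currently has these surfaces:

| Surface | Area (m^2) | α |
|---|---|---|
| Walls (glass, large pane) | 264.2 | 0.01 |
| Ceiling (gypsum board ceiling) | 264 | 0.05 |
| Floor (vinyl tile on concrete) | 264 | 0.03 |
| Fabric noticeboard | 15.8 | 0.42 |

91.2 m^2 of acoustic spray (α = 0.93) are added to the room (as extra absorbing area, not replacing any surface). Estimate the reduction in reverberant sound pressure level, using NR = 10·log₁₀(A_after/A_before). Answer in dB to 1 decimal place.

5.8 dB

A_before = Σ Sᵢαᵢ = 264.2·0.01 + 264·0.05 + 264·0.03 + 15.8·0.42 = 30.398 sabins.
Treatment contributes 91.2·0.93 = 84.816 sabins.
New total A_after = 115.214 sabins.
NR = 10·log₁₀(115.214/30.398) = 5.8 dB.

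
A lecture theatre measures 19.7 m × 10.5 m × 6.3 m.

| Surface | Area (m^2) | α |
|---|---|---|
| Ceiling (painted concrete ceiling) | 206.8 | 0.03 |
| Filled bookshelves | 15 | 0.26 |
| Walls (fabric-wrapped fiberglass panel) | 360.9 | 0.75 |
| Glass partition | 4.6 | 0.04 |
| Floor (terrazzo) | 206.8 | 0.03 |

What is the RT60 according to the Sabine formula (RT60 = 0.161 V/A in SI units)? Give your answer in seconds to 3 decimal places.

0.731 s

A = Σ Sᵢαᵢ = 206.8·0.03 + 15·0.26 + 360.9·0.75 + 4.6·0.04 + 206.8·0.03 = 287.167 sabins.
V = 19.7·10.5·6.3 = 1303.155 m³.
RT60 = 0.161 · V / A = 0.161 × 1303.155 / 287.167 = 0.731 s.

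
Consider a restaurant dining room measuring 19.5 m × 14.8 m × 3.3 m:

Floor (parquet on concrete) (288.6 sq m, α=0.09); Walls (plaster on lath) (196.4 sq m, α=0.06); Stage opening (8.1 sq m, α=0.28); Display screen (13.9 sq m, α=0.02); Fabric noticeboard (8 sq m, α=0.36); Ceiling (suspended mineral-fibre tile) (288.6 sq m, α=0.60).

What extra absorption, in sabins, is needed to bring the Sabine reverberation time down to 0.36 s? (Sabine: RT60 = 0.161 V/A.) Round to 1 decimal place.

Summing Sᵢαᵢ: 25.974 + 11.784 + 2.268 + 0.278 + 2.880 + 173.160 → A₁ = 216.344 sabins.
V = 952.38 m³. Required absorption A₂ = 0.161 × 952.38 / 0.36 = 425.925 sabins.
ΔA = A₂ − A₁ = 425.925 − 216.344 = 209.6 sabins.

209.6 sabins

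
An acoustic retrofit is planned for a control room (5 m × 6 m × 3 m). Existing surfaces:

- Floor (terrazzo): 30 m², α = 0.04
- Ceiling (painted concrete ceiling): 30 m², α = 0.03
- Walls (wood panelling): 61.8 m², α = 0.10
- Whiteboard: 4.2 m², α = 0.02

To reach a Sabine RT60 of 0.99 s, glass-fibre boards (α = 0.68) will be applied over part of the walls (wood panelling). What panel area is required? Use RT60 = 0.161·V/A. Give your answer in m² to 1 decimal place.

Summing Sᵢαᵢ: 1.200 + 0.900 + 6.180 + 0.084 → A₁ = 8.364 sabins.
Required A₂ = 0.161·90/0.99 = 14.636 sabins.
ΔA needed = 14.636 − 8.364 = 6.272 sabins.
Each m² of panel replacing the walls (wood panelling) adds (0.68 − 0.10) = 0.58 sabins.
Area = ΔA/Δα = 6.272/0.58 = 10.8 m².

10.8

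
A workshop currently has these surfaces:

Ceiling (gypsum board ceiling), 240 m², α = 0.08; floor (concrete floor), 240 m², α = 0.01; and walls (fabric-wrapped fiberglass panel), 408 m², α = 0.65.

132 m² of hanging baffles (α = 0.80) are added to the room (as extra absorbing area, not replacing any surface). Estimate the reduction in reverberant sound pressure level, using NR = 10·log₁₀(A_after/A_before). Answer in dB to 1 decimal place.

Equivalent absorption area: A_before = 240×0.08 + 240×0.01 + 408×0.65 = 286.800 m².
Treatment contributes 132·0.80 = 105.600 sabins.
A_after = 286.800 + 105.600 = 392.400 sabins.
Reduction = 10 log₁₀(A_after/A_before) = 10 log₁₀(1.3682) = 1.4 dB.

1.4 dB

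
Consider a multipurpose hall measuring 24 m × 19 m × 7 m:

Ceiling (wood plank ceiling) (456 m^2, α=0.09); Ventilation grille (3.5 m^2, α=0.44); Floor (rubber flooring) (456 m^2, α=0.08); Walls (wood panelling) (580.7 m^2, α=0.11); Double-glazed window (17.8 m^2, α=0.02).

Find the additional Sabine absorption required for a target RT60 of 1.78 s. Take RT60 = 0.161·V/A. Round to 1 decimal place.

145.4 sabins

Equivalent absorption area: A₁ = 456×0.09 + 3.5×0.44 + 456×0.08 + 580.7×0.11 + 17.8×0.02 = 143.293 m^2.
Target A₂ = 0.161·3192/1.78 = 288.715 sabins (V = 3192 m³).
Shortfall: 288.715 − 143.293 = 145.4 sabins.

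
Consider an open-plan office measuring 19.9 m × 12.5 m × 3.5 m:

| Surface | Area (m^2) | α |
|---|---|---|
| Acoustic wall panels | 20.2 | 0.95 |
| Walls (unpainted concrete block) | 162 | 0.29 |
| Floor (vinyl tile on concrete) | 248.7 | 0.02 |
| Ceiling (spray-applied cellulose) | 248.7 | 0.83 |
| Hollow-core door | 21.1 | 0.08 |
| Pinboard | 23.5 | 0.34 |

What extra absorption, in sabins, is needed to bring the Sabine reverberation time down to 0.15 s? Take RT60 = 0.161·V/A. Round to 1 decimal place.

647.2 sabins

Summing Sᵢαᵢ: 19.190 + 46.980 + 4.974 + 206.421 + 1.688 + 7.990 → A₁ = 287.243 sabins.
V = 870.625 m³. Required absorption A₂ = 0.161 × 870.625 / 0.15 = 934.471 sabins.
Additional absorption ΔA = 934.471 − 287.243 = 647.2 sabins.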